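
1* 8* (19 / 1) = 152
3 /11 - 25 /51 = -122 /561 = -0.22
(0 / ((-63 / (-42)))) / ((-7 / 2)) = 0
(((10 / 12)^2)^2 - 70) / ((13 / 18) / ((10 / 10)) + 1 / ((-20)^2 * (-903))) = -677964875 / 7043373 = -96.26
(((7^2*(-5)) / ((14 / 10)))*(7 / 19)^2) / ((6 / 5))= -42875 / 2166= -19.79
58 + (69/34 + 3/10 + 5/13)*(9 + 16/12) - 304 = -722521/3315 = -217.96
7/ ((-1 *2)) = -7/ 2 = -3.50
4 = 4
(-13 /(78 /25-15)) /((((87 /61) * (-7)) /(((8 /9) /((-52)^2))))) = -0.00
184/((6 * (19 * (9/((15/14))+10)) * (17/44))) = 220/969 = 0.23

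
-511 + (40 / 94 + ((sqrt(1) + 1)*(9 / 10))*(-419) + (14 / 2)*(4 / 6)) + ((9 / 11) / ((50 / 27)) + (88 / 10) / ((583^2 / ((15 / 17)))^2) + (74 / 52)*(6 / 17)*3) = -349983396984236983679 / 278170996264225350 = -1258.16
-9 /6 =-3 /2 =-1.50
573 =573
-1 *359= -359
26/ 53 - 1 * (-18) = 980/ 53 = 18.49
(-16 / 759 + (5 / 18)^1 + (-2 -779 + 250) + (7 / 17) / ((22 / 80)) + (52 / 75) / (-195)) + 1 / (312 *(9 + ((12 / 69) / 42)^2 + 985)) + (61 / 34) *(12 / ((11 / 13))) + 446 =-1349076123766398289 / 23338124556318000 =-57.81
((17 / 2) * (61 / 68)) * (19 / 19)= 61 / 8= 7.62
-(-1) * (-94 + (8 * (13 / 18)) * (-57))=-1270 / 3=-423.33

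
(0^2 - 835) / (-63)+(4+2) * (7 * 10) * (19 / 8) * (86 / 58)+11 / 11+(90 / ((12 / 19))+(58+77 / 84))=12385031 / 7308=1694.72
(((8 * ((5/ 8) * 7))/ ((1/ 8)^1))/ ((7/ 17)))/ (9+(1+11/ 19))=64.28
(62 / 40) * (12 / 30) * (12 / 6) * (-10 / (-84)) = 31 / 210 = 0.15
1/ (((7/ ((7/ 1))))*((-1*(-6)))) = 0.17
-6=-6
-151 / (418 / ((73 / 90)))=-0.29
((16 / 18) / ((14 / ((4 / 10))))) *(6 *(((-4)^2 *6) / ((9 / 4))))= 2048 / 315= 6.50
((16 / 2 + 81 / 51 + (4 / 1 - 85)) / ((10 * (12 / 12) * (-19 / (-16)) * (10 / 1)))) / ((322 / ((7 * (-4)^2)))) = -38848 / 185725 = -0.21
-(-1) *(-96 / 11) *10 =-960 / 11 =-87.27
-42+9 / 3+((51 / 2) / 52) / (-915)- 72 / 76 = -24075803 / 602680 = -39.95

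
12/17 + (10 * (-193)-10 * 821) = -172368/17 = -10139.29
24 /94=12 /47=0.26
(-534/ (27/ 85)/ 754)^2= 57229225/ 11512449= 4.97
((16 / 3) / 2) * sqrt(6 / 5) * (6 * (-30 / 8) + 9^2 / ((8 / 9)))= 183 * sqrt(30) / 5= 200.47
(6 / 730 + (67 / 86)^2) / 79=1660673 / 213263660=0.01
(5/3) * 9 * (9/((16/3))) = 405/16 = 25.31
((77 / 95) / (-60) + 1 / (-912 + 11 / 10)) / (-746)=758393 / 38733289800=0.00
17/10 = 1.70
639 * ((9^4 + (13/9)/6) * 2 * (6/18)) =25155797/9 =2795088.56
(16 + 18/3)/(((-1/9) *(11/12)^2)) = -235.64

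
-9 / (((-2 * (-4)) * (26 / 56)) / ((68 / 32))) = -5.15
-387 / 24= -129 / 8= -16.12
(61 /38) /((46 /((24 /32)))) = 183 /6992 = 0.03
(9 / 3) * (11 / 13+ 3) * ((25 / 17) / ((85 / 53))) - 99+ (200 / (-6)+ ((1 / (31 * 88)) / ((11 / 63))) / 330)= -121.75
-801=-801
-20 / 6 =-10 / 3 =-3.33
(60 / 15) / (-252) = -1 / 63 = -0.02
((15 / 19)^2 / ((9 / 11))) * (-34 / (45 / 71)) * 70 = -9293900 / 3249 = -2860.54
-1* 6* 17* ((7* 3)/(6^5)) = -119/432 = -0.28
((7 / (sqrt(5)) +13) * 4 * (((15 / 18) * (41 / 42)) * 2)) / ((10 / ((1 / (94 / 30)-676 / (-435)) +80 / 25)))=4252561 * sqrt(5) / 920025 +55283293 / 1288035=53.26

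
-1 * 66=-66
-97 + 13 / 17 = -1636 / 17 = -96.24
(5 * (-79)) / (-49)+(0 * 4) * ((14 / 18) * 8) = 395 / 49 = 8.06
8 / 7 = 1.14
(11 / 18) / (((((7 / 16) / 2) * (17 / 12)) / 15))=3520 / 119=29.58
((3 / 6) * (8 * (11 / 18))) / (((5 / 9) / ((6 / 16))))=33 / 20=1.65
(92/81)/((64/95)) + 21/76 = 48319/24624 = 1.96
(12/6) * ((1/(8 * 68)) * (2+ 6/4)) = 7/544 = 0.01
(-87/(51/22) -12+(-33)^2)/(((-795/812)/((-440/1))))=1262698976/2703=467147.23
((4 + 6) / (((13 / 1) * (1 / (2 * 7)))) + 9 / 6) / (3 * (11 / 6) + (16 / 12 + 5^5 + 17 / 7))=0.00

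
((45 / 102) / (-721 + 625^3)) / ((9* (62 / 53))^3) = 744385 / 480727568584710144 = 0.00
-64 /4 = -16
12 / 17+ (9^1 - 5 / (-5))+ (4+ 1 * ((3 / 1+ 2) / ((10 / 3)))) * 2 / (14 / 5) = 3483 / 238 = 14.63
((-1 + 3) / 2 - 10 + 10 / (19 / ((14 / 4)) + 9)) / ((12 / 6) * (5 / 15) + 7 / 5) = -12585 / 3131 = -4.02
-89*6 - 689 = -1223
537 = 537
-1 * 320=-320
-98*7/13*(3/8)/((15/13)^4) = -753571/67500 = -11.16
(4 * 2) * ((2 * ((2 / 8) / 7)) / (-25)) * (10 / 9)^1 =-8 / 315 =-0.03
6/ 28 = 3/ 14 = 0.21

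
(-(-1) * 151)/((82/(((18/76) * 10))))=6795/1558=4.36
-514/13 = -39.54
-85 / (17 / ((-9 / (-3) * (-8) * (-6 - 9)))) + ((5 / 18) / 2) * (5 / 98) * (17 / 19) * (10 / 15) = -180985975 / 100548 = -1800.00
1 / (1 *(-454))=-1 / 454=-0.00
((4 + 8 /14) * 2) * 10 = 640 /7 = 91.43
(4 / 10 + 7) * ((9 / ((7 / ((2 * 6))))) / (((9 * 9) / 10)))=296 / 21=14.10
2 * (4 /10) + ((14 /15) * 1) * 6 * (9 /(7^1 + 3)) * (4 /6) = 104 /25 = 4.16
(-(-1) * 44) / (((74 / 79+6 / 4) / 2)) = 1264 / 35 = 36.11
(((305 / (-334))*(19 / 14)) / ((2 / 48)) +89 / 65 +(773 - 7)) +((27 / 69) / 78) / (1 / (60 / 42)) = 99163696 / 134435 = 737.63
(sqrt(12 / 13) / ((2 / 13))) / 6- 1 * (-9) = sqrt(39) / 6 + 9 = 10.04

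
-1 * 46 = -46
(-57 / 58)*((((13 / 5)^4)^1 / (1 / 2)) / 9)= -542659 / 54375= -9.98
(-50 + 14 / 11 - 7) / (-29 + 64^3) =-613 / 2883265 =-0.00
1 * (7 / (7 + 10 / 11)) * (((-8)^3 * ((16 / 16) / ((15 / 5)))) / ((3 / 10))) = -394240 / 783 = -503.50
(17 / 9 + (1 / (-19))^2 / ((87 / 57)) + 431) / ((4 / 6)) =2146705 / 3306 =649.34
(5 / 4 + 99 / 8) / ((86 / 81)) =8829 / 688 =12.83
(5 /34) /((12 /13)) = 65 /408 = 0.16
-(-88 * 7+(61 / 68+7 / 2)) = 41589 / 68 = 611.60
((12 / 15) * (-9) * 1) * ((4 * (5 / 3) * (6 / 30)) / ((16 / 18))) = -54 / 5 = -10.80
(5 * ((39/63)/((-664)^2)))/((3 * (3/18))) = 65/4629408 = 0.00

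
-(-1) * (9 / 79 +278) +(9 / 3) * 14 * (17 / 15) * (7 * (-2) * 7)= -1732741 / 395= -4386.69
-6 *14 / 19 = -4.42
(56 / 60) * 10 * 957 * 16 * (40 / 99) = 519680 / 9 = 57742.22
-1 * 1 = -1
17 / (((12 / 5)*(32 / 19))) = 1615 / 384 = 4.21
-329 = -329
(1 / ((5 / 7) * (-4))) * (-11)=77 / 20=3.85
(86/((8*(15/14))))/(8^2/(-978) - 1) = -49063/5210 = -9.42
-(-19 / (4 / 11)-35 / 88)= 4633 / 88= 52.65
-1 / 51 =-0.02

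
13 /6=2.17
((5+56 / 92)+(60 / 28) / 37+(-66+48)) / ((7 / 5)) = -367350 / 41699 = -8.81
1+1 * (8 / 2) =5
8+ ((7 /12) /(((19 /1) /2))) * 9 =8.55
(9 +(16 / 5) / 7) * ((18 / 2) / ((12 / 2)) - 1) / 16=0.30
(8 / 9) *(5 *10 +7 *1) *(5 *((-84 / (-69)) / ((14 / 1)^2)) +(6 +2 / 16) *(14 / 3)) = 2100754 / 1449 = 1449.80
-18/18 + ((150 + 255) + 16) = 420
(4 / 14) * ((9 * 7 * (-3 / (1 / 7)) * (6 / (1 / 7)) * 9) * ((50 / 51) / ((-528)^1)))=99225 / 374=265.31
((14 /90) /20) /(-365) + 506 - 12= 162278993 /328500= 494.00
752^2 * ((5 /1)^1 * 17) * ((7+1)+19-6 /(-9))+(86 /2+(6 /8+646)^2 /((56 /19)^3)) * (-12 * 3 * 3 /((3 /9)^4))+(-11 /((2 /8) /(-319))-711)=2500628995899661 /2107392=1186598884.26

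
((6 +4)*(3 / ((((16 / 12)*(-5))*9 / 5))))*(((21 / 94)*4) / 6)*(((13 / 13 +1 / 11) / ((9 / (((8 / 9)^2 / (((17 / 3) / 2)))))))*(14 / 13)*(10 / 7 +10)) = -1433600 / 9254817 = -0.15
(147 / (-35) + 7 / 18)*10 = -343 / 9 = -38.11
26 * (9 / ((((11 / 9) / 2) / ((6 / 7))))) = 25272 / 77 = 328.21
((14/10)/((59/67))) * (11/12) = 5159/3540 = 1.46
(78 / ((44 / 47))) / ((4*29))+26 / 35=130507 / 89320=1.46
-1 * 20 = -20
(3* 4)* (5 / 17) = 60 / 17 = 3.53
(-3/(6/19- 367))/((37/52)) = 2964/257779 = 0.01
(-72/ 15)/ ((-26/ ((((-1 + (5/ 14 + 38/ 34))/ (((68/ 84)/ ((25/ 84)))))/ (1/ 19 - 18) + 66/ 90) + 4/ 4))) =142682219/ 448397950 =0.32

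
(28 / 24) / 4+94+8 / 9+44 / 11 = 7141 / 72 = 99.18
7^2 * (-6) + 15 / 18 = -1759 / 6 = -293.17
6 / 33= 2 / 11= 0.18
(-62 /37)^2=3844 /1369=2.81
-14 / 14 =-1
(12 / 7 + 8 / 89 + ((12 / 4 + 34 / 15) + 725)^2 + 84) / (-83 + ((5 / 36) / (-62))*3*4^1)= -4635483931816 / 721574175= -6424.13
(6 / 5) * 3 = 3.60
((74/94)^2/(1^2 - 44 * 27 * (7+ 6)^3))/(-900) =1369/5189010583500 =0.00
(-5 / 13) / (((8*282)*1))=-5 / 29328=-0.00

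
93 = 93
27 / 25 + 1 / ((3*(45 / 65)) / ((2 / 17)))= 13043 / 11475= 1.14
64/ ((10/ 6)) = 192/ 5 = 38.40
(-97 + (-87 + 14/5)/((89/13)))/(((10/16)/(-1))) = 389104/2225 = 174.88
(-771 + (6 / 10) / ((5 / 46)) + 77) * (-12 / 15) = 550.78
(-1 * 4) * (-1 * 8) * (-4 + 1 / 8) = -124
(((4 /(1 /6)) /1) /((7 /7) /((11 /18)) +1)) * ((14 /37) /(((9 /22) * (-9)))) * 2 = -54208 /28971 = -1.87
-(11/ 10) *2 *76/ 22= -38/ 5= -7.60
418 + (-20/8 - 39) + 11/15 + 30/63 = 79319/210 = 377.71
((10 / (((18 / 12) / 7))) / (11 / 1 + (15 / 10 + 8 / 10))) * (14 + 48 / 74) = 108400 / 2109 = 51.40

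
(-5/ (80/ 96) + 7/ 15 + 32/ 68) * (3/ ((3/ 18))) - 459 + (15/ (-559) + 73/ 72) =-1878659933/ 3421080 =-549.14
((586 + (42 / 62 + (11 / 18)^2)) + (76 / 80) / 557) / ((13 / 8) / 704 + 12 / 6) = 23121263368192 / 78861583395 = 293.19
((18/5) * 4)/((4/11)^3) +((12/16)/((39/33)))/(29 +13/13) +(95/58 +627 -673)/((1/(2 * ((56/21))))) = 1422763/22620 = 62.90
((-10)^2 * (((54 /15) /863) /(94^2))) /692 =45 /659602982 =0.00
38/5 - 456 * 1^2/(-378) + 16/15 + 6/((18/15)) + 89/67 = 68386/4221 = 16.20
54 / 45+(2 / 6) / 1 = 23 / 15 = 1.53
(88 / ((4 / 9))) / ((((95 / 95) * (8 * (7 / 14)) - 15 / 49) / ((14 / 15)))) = 45276 / 905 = 50.03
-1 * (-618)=618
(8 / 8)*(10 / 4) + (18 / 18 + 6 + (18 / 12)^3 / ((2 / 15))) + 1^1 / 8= 559 / 16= 34.94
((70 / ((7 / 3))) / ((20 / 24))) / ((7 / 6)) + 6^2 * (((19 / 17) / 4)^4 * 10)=618348267 / 18708704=33.05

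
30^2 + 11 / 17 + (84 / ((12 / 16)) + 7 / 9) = 155054 / 153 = 1013.42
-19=-19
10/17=0.59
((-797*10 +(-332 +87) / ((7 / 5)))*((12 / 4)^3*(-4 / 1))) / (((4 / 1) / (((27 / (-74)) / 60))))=-395847 / 296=-1337.32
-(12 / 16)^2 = -9 / 16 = -0.56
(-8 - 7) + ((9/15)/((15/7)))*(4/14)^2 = -2621/175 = -14.98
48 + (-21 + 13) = 40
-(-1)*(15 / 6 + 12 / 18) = 19 / 6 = 3.17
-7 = -7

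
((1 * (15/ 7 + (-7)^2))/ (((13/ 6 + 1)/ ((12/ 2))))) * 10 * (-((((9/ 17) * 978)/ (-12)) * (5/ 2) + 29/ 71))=16716154860/ 160531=104130.39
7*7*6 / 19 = 294 / 19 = 15.47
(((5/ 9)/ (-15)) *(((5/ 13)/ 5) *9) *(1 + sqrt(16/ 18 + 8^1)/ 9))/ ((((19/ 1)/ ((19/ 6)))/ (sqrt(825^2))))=-275/ 78-550 *sqrt(5)/ 1053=-4.69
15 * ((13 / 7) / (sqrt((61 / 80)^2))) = 15600 / 427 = 36.53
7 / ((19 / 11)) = 4.05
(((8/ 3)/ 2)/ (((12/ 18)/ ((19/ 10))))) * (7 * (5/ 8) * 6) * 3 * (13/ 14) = 2223/ 8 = 277.88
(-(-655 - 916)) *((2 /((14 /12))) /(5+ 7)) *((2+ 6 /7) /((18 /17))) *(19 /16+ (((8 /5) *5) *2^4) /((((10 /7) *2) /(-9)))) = -858923827 /3528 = -243459.13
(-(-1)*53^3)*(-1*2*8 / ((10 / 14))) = -16674224 / 5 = -3334844.80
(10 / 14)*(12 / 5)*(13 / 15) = 52 / 35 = 1.49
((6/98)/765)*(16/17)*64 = 1024/212415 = 0.00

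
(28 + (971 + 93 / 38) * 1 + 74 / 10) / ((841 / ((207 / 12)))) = 13225989 / 639160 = 20.69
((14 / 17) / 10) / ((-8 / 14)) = -49 / 340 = -0.14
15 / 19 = 0.79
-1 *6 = -6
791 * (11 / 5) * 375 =652575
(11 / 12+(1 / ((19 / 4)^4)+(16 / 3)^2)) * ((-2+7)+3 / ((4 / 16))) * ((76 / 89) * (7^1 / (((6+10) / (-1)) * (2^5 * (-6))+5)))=964309591 / 994424679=0.97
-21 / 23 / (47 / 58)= -1218 / 1081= -1.13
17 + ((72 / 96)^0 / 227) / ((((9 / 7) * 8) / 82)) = 139211 / 8172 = 17.04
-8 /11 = -0.73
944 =944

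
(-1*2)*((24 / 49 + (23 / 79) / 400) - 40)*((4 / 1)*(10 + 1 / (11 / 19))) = 7891765017 / 2129050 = 3706.71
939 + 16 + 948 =1903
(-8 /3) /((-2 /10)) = 40 /3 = 13.33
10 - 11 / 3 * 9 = -23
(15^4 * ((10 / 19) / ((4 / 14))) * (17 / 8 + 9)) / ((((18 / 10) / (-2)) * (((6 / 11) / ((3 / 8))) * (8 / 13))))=-12528140625 / 9728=-1287843.40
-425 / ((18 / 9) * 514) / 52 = -425 / 53456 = -0.01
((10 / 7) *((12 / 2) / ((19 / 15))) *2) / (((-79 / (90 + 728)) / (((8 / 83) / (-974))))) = 5889600 / 424703447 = 0.01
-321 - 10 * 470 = -5021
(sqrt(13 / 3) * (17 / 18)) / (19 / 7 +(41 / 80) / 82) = 9520 * sqrt(39) / 82269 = 0.72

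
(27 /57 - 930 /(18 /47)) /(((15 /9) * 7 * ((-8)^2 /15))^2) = -934119 /953344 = -0.98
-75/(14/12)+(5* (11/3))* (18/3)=320/7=45.71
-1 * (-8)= 8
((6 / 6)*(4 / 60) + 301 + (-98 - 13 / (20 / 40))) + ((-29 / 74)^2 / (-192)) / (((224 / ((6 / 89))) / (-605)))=9278544835787 / 52401377280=177.07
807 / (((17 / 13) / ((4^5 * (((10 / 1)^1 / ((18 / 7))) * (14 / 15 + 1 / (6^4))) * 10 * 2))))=189659375360 / 4131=45911250.39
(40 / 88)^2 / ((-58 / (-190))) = 2375 / 3509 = 0.68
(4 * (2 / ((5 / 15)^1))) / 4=6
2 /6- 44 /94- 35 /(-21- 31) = 3947 /7332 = 0.54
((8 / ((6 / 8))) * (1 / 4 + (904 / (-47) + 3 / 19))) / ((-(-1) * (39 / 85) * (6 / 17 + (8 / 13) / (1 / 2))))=-77737532 / 281295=-276.36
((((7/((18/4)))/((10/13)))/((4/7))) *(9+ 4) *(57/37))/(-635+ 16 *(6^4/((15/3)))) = 157339/7797084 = 0.02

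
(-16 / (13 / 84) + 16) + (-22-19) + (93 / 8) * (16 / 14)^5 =-23098819 / 218491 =-105.72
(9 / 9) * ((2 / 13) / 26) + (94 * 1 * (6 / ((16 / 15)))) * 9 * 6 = 9650747 / 338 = 28552.51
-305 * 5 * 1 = -1525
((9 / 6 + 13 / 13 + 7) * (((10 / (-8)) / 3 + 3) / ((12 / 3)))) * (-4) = -589 / 24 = -24.54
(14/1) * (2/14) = 2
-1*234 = -234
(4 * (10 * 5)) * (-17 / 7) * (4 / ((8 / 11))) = -18700 / 7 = -2671.43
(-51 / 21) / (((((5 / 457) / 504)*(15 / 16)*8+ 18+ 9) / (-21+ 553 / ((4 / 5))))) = -249944268 / 4145929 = -60.29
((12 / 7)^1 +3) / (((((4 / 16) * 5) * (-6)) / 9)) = -198 / 35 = -5.66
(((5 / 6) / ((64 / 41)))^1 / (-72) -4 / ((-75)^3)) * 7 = -7464401 / 144000000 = -0.05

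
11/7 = 1.57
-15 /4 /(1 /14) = -105 /2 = -52.50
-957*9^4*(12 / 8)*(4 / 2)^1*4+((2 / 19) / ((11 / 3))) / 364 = -2866031079909 / 38038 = -75346524.00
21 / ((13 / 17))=357 / 13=27.46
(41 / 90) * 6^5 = 3542.40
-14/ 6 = -7/ 3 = -2.33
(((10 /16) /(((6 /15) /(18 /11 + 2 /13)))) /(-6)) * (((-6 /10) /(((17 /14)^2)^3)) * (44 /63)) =172103680 /2824095573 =0.06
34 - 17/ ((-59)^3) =6982903/ 205379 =34.00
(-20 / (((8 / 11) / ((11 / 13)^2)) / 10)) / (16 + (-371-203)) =33275 / 94302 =0.35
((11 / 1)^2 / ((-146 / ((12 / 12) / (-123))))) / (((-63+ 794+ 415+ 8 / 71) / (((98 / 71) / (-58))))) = -5929 / 42378114468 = -0.00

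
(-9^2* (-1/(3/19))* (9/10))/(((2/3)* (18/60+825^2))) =4617/4537502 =0.00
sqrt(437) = 20.90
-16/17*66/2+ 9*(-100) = -15828/17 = -931.06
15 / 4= 3.75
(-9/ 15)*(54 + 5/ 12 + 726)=-1873/ 4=-468.25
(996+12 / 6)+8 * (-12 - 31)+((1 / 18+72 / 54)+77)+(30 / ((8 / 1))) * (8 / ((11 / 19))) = 155273 / 198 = 784.21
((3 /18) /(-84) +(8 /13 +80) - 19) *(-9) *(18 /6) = -1211073 /728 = -1663.56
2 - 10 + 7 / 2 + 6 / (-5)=-57 / 10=-5.70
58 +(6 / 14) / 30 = 4061 / 70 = 58.01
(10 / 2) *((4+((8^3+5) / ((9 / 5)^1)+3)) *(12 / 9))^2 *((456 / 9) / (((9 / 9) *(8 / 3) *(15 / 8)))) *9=17052950528 / 243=70176751.14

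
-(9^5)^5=-717897987691852588770249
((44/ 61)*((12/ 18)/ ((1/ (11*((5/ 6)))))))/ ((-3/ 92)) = -222640/ 1647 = -135.18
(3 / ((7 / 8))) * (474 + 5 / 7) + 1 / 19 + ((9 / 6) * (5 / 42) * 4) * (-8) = 1510017 / 931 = 1621.93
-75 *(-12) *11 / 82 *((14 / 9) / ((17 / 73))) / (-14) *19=-762850 / 697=-1094.48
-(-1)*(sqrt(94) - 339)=-329.30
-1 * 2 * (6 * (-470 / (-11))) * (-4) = 22560 / 11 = 2050.91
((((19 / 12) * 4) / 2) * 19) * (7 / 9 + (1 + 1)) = 167.13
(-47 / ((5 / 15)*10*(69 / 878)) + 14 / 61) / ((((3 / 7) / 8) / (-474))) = 11121962544 / 7015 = 1585454.39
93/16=5.81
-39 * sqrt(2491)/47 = -41.41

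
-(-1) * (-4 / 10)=-2 / 5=-0.40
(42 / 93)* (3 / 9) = 14 / 93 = 0.15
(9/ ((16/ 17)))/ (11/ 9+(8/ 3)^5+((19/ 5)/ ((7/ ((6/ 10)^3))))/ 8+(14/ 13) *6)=0.07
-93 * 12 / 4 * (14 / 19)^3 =-765576 / 6859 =-111.62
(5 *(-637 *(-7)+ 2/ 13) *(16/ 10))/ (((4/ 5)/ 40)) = 23187600/ 13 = 1783661.54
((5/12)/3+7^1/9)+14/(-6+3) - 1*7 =-43/4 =-10.75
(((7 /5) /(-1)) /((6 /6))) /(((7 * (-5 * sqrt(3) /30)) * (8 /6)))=3 * sqrt(3) /10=0.52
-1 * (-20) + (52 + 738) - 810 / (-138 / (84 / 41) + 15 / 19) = 14558130 / 17707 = 822.17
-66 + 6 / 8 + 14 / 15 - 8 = -4339 / 60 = -72.32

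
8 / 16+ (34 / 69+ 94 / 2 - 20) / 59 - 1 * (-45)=374255 / 8142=45.97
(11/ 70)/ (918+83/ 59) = 649/ 3797150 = 0.00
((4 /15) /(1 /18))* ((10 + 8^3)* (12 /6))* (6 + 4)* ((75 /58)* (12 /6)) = 129600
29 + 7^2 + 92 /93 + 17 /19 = 141155 /1767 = 79.88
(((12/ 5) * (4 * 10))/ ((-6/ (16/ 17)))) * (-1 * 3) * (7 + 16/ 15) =30976/ 85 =364.42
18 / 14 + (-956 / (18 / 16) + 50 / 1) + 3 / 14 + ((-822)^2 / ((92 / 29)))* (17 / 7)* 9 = 13488731177 / 2898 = 4654496.61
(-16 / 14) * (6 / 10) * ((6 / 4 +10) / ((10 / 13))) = -1794 / 175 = -10.25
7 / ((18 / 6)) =7 / 3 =2.33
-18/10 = -9/5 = -1.80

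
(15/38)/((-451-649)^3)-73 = -738438800003/10115600000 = -73.00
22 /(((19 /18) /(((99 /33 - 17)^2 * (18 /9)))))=155232 /19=8170.11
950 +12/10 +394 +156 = 7506/5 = 1501.20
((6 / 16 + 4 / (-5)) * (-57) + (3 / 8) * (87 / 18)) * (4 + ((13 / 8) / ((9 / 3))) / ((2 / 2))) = 227047 / 1920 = 118.25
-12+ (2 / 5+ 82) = 352 / 5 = 70.40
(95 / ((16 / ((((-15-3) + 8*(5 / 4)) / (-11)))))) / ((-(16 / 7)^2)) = -4655 / 5632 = -0.83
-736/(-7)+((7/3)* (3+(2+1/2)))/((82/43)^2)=30689795/282408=108.67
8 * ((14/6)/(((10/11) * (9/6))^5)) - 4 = -93644/2278125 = -0.04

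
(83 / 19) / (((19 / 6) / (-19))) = -498 / 19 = -26.21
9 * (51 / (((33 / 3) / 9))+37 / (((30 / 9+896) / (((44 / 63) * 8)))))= 39223929 / 103873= 377.61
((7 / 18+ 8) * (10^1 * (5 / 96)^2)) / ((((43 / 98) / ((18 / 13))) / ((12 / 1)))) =8.62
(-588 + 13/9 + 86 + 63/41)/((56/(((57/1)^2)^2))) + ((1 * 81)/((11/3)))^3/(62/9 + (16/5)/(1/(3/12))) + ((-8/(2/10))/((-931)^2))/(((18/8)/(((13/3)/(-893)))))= -74234291770394284079167609/789191850047003172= -94063682.70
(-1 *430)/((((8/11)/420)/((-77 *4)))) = 76484100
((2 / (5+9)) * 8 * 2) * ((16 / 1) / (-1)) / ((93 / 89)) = -22784 / 651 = -35.00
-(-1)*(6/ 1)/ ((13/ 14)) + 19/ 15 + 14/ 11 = 19307/ 2145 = 9.00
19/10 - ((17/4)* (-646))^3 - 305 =827797916731/40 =20694947918.28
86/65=1.32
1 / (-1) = -1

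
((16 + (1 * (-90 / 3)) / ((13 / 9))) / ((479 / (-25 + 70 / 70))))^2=0.06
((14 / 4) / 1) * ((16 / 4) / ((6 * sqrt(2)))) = 1.65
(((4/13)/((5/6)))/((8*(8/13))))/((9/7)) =7/120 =0.06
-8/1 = -8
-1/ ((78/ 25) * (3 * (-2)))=25/ 468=0.05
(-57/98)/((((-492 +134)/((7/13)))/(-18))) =-513/32578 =-0.02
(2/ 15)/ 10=1/ 75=0.01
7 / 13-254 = -3295 / 13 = -253.46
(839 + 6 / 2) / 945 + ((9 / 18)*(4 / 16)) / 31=209761 / 234360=0.90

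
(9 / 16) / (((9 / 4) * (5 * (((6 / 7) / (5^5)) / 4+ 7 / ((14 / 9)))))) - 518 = -203961233 / 393756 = -517.99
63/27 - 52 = -149/3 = -49.67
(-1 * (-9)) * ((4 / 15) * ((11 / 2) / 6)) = 11 / 5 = 2.20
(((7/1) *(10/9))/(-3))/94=-35/1269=-0.03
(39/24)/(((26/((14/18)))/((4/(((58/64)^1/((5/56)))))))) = 5/261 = 0.02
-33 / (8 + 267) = -3 / 25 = -0.12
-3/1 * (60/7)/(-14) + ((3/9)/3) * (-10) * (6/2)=-220/147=-1.50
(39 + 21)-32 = 28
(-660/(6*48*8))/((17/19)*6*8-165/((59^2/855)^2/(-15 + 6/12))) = -12662642245/8278720418592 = -0.00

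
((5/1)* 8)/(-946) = -20/473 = -0.04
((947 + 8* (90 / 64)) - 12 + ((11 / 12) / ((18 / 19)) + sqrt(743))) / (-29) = -204599 / 6264 - sqrt(743) / 29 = -33.60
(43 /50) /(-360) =-0.00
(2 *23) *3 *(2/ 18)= 46/ 3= 15.33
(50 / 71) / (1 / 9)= 6.34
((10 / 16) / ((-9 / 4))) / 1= -5 / 18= -0.28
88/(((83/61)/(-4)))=-21472/83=-258.70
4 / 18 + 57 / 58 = 629 / 522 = 1.20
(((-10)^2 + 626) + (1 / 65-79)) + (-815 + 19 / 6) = -64279 / 390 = -164.82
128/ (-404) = -0.32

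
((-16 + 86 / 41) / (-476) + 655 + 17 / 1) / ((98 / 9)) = 59018949 / 956284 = 61.72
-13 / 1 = -13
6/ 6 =1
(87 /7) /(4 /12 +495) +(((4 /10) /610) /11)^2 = 73445573527 /2927129301250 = 0.03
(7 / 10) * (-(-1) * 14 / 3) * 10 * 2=196 / 3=65.33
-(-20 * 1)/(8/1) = 5/2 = 2.50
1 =1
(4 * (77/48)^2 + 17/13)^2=7546223161/56070144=134.59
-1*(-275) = 275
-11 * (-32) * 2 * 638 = 449152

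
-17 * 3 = -51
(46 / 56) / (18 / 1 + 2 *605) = 23 / 34384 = 0.00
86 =86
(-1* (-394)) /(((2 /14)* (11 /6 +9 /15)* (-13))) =-82740 /949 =-87.19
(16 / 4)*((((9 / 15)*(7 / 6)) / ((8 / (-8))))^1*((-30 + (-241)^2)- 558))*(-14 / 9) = 11268628 / 45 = 250413.96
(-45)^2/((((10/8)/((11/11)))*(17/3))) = 285.88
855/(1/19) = 16245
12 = 12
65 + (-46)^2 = 2181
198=198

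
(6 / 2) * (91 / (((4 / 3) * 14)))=117 / 8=14.62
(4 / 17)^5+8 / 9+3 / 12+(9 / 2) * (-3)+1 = -11.36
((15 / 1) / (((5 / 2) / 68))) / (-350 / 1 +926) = 17 / 24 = 0.71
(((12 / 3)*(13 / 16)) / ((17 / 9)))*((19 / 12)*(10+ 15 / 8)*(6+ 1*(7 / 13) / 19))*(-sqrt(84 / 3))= -424365*sqrt(7) / 1088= -1031.95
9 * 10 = 90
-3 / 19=-0.16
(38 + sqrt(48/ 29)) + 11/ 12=4* sqrt(87)/ 29 + 467/ 12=40.20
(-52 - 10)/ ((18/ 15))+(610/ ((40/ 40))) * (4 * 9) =65725/ 3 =21908.33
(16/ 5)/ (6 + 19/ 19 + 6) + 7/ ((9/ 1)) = 599/ 585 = 1.02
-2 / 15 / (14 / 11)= -11 / 105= -0.10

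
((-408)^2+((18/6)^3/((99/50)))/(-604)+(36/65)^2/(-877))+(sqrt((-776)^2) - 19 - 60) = 2057599452778963/12309089650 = 167160.98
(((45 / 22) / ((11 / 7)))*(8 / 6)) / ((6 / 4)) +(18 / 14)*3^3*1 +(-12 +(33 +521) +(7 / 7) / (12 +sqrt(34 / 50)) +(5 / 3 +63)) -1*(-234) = 7981117289 / 9104403 -5*sqrt(17) / 3583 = 876.62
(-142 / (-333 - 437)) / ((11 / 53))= 3763 / 4235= 0.89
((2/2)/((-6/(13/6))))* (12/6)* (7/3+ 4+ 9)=-299/27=-11.07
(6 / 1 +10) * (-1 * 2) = -32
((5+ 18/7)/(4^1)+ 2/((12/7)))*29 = 88.73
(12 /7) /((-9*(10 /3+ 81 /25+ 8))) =-0.01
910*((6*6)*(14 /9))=50960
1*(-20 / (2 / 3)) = -30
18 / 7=2.57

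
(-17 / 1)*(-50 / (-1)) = -850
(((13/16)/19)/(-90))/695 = -13/19015200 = -0.00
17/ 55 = 0.31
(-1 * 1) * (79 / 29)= -79 / 29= -2.72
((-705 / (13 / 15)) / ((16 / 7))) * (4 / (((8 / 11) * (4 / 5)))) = -4071375 / 1664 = -2446.74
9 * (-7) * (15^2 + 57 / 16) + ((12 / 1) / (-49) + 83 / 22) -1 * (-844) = -116871669 / 8624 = -13551.91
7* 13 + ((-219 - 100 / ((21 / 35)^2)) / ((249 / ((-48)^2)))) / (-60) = 626029 / 3735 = 167.61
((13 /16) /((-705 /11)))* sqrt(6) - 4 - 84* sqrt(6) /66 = -4 - 159493* sqrt(6) /124080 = -7.15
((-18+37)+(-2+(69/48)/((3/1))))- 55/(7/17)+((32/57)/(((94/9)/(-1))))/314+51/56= -5425926965/47107536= -115.18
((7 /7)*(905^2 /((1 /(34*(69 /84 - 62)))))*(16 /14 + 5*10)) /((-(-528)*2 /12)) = -4269298037475 /4312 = -990096947.47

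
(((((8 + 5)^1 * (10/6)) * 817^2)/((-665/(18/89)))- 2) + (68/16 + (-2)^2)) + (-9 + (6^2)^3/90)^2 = 15892492403/62300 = 255096.19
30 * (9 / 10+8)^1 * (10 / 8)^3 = 33375 / 64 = 521.48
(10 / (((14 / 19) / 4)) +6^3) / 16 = 473 / 28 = 16.89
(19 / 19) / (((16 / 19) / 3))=3.56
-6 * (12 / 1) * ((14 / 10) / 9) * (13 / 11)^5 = -20792408 / 805255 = -25.82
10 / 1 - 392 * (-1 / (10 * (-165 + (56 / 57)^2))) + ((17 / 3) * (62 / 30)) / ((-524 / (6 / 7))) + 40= 729286789769 / 14661426990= 49.74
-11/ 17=-0.65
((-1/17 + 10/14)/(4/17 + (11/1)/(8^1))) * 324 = 67392/511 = 131.88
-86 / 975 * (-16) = 1376 / 975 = 1.41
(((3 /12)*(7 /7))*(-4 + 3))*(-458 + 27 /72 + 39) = 3349 /32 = 104.66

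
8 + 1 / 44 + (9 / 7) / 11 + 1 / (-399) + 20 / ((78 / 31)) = 1223745 / 76076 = 16.09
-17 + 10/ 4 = -29/ 2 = -14.50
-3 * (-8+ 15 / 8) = 147 / 8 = 18.38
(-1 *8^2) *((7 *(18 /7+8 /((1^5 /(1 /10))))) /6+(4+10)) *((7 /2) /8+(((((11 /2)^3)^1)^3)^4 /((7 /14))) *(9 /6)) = -4989306638005326563397679165631119656139 /3221225472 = -1548884634551072668097193000000.00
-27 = -27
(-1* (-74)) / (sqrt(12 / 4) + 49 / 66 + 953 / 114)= 132396693 / 15695231 - 14545773* sqrt(3) / 15695231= 6.83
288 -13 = 275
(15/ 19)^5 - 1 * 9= -21525516/ 2476099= -8.69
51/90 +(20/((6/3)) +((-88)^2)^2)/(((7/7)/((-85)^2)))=12998399095517/30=433279969850.57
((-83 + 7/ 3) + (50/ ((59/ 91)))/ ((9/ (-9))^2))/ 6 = -0.59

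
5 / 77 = 0.06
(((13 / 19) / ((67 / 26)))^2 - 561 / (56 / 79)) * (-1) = 71813827087 / 90749624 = 791.34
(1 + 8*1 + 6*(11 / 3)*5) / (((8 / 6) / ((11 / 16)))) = 61.36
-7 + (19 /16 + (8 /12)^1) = -5.15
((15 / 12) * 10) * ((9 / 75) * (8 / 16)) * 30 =45 / 2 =22.50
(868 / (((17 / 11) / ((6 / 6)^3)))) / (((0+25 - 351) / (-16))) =76384 / 2771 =27.57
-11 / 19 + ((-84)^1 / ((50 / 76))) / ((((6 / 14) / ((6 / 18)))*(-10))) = 66631 / 7125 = 9.35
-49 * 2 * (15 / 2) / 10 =-147 / 2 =-73.50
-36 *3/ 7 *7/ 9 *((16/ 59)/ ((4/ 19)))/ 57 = -16/ 59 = -0.27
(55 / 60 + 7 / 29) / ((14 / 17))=6851 / 4872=1.41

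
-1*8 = -8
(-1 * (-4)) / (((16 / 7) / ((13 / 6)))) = 3.79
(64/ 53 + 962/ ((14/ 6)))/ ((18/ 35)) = 383515/ 477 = 804.01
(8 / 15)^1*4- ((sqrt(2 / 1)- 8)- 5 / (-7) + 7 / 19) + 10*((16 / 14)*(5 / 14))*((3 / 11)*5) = 2245312 / 153615- sqrt(2) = 13.20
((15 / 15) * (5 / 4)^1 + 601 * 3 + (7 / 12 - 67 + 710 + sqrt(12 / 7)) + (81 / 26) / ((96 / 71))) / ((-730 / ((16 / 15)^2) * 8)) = -6115543 / 12811500 - 32 * sqrt(21) / 574875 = -0.48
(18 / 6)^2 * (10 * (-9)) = -810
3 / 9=1 / 3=0.33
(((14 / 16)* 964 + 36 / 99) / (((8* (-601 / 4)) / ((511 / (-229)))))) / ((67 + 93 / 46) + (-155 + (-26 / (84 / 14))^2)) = -1963750005 / 84237480998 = -0.02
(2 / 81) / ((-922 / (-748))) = 748 / 37341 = 0.02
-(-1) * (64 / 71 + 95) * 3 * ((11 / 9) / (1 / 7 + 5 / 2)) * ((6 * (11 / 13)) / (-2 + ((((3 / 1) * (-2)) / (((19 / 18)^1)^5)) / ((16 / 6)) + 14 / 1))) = 2040030729011 / 31055041095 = 65.69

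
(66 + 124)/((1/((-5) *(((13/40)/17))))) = -1235/68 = -18.16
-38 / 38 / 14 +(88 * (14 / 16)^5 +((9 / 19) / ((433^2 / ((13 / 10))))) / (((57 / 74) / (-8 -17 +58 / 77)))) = 4809919291846869 / 106734217891840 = 45.06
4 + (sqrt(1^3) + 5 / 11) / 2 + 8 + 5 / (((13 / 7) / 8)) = 4900 / 143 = 34.27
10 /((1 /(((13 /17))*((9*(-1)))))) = -1170 /17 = -68.82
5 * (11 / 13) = 55 / 13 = 4.23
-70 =-70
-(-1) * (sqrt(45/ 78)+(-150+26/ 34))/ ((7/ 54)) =-1145.38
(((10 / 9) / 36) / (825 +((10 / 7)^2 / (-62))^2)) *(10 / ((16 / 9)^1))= 2307361 / 10964593872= 0.00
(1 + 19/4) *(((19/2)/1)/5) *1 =437/40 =10.92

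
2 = 2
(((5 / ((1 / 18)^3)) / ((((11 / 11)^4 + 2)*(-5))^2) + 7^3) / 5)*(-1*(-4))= 9452 / 25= 378.08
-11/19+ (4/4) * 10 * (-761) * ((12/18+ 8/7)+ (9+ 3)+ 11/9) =-136927423/1197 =-114392.17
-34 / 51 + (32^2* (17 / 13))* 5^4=32639974 / 39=836922.41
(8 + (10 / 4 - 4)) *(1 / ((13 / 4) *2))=1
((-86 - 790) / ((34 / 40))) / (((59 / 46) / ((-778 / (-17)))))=-627005760 / 17051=-36772.37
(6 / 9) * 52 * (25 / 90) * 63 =1820 / 3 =606.67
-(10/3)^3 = -1000/27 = -37.04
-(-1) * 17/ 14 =17/ 14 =1.21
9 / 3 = 3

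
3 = 3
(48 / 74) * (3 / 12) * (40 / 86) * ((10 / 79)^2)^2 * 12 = 14400000 / 61969578871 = 0.00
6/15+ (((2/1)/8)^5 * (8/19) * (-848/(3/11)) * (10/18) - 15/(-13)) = 225029/266760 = 0.84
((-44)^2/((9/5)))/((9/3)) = 9680/27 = 358.52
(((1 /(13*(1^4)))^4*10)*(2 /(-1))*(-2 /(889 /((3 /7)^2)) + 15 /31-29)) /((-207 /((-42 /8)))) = 192542410 /380175385317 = 0.00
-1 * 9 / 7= -9 / 7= -1.29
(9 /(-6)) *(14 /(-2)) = 10.50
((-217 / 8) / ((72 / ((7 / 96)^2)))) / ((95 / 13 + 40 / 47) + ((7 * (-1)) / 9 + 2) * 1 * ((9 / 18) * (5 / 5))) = -6496763 / 28444557312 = -0.00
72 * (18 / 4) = 324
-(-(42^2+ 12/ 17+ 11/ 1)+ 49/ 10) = 301037/ 170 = 1770.81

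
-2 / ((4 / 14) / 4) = -28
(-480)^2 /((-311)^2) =230400 /96721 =2.38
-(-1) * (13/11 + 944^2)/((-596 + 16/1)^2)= 9802509/3700400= 2.65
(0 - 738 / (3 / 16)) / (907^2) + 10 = 8222554 / 822649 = 10.00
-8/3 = -2.67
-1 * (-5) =5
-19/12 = -1.58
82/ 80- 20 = -759/ 40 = -18.98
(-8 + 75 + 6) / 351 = 73 / 351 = 0.21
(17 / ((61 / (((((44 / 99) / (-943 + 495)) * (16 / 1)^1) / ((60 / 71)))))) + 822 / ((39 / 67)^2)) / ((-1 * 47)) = -94536519977 / 1831496940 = -51.62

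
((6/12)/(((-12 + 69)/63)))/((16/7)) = 147/608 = 0.24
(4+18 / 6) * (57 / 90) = 133 / 30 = 4.43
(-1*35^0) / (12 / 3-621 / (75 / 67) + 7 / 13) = 0.00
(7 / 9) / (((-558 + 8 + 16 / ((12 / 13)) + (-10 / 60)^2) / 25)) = -28 / 767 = -0.04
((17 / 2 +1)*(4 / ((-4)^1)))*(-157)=2983 / 2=1491.50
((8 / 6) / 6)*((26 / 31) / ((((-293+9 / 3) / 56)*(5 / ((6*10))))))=-5824 / 13485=-0.43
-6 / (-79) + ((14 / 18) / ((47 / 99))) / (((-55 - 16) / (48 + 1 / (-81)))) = -22022839 / 21353463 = -1.03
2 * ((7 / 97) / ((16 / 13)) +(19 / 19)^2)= 1643 / 776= 2.12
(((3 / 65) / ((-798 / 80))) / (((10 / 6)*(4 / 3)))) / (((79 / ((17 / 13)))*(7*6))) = -51 / 62148905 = -0.00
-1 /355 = -0.00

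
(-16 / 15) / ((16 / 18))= -6 / 5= -1.20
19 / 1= 19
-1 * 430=-430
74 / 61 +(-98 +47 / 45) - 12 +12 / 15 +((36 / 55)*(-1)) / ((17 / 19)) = -11054135 / 102663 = -107.67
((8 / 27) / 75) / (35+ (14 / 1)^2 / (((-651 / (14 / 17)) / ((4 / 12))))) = 4216 / 37262925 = 0.00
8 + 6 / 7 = 62 / 7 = 8.86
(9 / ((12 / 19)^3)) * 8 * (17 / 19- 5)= -4693 / 4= -1173.25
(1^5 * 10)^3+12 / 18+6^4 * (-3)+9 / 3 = -8653 / 3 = -2884.33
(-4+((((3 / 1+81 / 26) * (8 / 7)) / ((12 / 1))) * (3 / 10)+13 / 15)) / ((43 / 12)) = -16154 / 19565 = -0.83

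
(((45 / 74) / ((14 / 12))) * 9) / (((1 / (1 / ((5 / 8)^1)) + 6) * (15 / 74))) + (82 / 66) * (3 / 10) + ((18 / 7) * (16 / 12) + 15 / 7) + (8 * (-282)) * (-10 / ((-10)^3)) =-2677663 / 204050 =-13.12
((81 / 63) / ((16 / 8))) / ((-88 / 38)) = -171 / 616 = -0.28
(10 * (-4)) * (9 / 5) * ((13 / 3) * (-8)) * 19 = 47424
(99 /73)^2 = 9801 /5329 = 1.84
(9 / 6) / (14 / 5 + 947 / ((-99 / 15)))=-495 / 46426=-0.01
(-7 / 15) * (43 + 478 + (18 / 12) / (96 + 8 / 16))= -703892 / 2895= -243.14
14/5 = 2.80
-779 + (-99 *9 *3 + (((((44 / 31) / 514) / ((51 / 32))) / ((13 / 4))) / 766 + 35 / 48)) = -111713624708713 / 32368837488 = -3451.27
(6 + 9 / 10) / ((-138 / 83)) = -83 / 20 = -4.15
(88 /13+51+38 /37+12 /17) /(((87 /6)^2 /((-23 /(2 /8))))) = -179050032 /6876857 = -26.04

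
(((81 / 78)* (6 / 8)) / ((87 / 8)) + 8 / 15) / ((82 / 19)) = 64999 / 463710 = 0.14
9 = 9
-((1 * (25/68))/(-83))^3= 15625/179788129984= 0.00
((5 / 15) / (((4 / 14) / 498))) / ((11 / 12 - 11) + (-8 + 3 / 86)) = -299796 / 9313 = -32.19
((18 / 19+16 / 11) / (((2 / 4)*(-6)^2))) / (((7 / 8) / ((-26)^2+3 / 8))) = 194023 / 1881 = 103.15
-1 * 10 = -10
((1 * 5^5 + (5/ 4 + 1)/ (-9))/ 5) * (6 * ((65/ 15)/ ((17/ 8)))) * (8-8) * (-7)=0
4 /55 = 0.07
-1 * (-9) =9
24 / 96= 1 / 4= 0.25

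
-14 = -14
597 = 597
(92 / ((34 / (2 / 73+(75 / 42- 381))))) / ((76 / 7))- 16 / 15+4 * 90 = 264.43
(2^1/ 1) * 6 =12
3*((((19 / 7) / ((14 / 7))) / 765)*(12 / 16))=19 / 4760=0.00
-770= -770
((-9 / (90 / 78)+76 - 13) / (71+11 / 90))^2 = 24681024 / 40972801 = 0.60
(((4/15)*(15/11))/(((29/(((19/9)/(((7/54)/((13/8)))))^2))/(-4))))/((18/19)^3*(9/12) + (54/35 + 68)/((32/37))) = -301291726320/695140382783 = -0.43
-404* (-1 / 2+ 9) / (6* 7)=-1717 / 21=-81.76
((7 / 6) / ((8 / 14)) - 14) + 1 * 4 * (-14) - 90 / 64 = -6659 / 96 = -69.36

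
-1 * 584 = -584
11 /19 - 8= -7.42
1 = 1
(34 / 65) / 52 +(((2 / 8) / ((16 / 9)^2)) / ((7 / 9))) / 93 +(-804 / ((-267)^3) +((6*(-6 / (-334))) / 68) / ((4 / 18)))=61987490961891617 / 3382161342609853440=0.02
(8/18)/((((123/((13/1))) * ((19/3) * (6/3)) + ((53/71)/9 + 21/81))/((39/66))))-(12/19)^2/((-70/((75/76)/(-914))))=787620103782/361464448787057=0.00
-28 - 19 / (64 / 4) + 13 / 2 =-363 / 16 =-22.69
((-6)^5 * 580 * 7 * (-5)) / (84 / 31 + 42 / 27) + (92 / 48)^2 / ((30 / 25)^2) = 3261545758265 / 88128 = 37009188.43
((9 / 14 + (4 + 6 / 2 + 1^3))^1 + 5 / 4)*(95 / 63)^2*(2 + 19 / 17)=132496025 / 1889244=70.13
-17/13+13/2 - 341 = -8731/26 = -335.81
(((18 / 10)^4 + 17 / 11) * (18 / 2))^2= 555269386896 / 47265625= 11747.85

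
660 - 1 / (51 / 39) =11207 / 17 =659.24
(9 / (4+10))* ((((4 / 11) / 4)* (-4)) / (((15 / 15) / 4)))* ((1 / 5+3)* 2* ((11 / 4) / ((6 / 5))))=-96 / 7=-13.71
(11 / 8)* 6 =33 / 4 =8.25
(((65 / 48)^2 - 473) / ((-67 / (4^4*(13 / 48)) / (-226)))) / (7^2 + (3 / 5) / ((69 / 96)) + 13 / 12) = -183390261145 / 84742002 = -2164.10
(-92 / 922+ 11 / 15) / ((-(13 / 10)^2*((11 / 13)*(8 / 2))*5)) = -337 / 15213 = -0.02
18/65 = 0.28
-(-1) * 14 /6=2.33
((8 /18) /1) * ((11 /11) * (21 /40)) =7 /30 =0.23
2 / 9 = 0.22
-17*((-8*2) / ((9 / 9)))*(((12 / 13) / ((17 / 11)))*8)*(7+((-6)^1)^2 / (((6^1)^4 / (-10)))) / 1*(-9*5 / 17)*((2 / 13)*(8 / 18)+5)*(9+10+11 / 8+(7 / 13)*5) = -302958386720 / 112047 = -2703850.94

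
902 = 902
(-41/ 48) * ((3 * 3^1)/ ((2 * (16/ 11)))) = -2.64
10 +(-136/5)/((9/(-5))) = 226/9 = 25.11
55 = 55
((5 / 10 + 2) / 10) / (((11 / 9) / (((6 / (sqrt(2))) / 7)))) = 0.12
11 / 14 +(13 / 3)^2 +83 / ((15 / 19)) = 78559 / 630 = 124.70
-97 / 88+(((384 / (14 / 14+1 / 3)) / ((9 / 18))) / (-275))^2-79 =-45807667 / 605000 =-75.72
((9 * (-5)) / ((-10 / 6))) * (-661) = -17847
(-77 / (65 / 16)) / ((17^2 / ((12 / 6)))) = -2464 / 18785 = -0.13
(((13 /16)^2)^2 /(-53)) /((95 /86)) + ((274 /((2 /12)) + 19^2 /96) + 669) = 1146701534191 /494960640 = 2316.75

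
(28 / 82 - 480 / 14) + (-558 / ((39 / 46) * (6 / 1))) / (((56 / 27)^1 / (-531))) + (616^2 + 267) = 869370427 / 2132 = 407772.25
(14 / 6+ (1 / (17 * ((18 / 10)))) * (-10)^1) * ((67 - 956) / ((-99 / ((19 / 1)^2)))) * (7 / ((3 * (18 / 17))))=689676421 / 48114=14334.22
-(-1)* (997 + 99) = 1096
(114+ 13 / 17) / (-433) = -1951 / 7361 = -0.27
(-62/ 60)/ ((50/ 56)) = -434/ 375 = -1.16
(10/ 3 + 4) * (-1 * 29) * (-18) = 3828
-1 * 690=-690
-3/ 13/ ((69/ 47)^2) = -0.11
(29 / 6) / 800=29 / 4800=0.01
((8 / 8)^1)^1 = 1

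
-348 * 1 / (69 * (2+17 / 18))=-2088 / 1219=-1.71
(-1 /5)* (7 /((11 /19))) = -133 /55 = -2.42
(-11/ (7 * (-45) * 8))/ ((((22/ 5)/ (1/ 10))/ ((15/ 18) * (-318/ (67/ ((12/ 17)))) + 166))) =0.02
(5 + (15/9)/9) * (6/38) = 140/171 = 0.82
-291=-291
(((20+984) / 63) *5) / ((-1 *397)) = -5020 / 25011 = -0.20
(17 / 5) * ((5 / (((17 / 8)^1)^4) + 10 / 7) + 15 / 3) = 22.69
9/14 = 0.64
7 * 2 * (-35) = -490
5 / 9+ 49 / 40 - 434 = -155599 / 360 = -432.22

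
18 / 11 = 1.64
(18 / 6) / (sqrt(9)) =1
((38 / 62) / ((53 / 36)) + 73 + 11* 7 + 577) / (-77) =-170735 / 18073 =-9.45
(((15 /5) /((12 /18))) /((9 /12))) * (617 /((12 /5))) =3085 /2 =1542.50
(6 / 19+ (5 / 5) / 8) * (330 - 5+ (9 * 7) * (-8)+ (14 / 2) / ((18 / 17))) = -207901 / 2736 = -75.99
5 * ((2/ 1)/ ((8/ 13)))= 65/ 4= 16.25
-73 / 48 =-1.52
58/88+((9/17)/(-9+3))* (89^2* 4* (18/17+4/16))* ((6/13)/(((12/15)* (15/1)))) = -5788756/41327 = -140.07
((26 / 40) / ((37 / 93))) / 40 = 1209 / 29600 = 0.04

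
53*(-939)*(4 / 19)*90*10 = -179161200 / 19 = -9429536.84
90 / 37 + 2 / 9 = 884 / 333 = 2.65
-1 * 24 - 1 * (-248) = 224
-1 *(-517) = 517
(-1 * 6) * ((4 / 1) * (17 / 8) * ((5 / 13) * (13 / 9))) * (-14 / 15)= 238 / 9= 26.44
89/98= 0.91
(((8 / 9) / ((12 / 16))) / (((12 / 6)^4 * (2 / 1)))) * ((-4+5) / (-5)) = -1 / 135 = -0.01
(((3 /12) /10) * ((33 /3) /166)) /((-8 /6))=-33 /26560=-0.00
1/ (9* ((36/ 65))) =65/ 324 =0.20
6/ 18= 1/ 3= 0.33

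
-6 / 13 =-0.46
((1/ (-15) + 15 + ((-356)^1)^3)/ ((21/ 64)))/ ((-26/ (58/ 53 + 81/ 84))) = 254465526016/ 23373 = 10887157.23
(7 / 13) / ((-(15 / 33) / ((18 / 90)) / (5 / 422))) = -77 / 27430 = -0.00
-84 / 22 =-42 / 11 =-3.82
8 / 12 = 0.67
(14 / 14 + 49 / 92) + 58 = 59.53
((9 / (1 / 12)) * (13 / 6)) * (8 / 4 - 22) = -4680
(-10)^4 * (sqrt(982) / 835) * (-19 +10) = -18000 * sqrt(982) / 167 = -3377.63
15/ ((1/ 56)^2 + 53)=15680/ 55403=0.28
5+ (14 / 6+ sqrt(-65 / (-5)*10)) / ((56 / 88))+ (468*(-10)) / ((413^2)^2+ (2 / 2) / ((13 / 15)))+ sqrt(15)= sqrt(15)+ 2458424682272 / 283664391681+ 11*sqrt(130) / 7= 30.46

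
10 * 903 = 9030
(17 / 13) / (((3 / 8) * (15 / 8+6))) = 1088 / 2457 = 0.44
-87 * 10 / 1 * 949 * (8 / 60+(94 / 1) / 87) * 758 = -759625152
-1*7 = -7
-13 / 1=-13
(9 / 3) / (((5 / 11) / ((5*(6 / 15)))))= 66 / 5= 13.20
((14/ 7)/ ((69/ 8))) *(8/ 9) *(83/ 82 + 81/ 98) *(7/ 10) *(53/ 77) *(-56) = -100240384/ 9802485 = -10.23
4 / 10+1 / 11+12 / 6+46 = 2667 / 55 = 48.49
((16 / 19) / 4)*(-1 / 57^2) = -4 / 61731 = -0.00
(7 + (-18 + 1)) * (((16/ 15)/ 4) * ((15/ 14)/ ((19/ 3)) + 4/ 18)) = -3748/ 3591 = -1.04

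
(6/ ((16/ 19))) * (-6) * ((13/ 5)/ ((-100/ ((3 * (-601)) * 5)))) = -4008069/ 400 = -10020.17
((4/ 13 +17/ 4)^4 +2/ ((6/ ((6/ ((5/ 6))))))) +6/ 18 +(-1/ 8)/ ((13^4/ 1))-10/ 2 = 47075752991/ 109674240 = 429.23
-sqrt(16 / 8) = -sqrt(2) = -1.41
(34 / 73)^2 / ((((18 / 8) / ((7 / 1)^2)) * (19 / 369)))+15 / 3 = 9795871 / 101251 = 96.75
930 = 930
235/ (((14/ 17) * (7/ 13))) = 51935/ 98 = 529.95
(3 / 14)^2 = 9 / 196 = 0.05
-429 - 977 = -1406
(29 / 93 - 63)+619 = 51737 / 93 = 556.31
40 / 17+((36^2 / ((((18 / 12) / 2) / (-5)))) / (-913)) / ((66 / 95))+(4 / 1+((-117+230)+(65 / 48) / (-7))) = 7617059077 / 57365616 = 132.78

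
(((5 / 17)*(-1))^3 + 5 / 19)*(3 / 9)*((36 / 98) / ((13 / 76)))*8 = 608640 / 447083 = 1.36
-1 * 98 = -98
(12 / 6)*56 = 112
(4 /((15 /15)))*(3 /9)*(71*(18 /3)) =568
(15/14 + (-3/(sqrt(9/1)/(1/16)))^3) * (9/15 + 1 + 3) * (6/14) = 2119197/1003520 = 2.11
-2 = -2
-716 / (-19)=716 / 19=37.68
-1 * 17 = -17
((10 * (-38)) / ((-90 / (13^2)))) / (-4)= -3211 / 18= -178.39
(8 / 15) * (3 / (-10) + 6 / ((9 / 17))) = 1324 / 225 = 5.88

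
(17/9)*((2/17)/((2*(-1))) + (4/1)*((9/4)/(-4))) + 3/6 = -139/36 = -3.86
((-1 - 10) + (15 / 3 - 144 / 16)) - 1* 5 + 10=-10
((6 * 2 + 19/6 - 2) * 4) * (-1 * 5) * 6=-1580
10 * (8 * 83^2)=551120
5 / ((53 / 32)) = 160 / 53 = 3.02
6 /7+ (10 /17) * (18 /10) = 228 /119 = 1.92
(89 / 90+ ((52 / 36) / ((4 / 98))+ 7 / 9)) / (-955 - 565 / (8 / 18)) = -6688 / 400725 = -0.02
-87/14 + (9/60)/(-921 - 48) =-281017/45220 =-6.21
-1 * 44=-44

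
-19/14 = -1.36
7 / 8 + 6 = 55 / 8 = 6.88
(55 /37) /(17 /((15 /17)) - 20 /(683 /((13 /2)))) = 51225 /657379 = 0.08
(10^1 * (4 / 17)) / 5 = 8 / 17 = 0.47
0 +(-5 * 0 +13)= 13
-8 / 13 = -0.62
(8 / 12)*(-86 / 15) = -172 / 45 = -3.82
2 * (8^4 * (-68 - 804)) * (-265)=1893007360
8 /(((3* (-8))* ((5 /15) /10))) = -10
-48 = -48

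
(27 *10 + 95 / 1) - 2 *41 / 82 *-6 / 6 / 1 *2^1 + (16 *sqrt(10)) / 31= 16 *sqrt(10) / 31 + 367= 368.63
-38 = -38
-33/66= -1/2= -0.50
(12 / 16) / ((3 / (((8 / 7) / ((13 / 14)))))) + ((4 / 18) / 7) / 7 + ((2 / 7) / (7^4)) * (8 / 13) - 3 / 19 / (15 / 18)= 22945288 / 186809805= 0.12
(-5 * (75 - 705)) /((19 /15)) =47250 /19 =2486.84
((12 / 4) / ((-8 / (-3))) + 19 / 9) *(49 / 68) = 11417 / 4896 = 2.33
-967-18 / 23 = -22259 / 23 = -967.78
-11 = -11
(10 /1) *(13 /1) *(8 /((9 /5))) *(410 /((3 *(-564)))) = -533000 /3807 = -140.01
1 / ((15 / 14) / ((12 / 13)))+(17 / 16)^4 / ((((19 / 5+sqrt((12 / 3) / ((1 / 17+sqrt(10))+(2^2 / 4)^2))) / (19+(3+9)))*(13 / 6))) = (18350080*sqrt(17)+229051477*sqrt(18+17*sqrt(10))) / (2129920*(10*sqrt(17)+19*sqrt(18+17*sqrt(10)))) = 4.68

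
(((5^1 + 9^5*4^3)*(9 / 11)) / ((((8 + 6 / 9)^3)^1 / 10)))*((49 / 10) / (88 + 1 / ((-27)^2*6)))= 98411133136869 / 37208769884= 2644.84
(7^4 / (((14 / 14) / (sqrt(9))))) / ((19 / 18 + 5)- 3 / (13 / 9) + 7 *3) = 240786 / 835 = 288.37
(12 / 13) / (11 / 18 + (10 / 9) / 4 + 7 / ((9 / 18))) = 54 / 871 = 0.06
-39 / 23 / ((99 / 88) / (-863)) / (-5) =-89752 / 345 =-260.15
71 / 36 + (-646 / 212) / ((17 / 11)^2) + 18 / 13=877505 / 421668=2.08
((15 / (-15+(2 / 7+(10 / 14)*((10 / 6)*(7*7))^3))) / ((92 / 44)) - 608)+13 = -1006228513955 / 1691140412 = -595.00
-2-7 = -9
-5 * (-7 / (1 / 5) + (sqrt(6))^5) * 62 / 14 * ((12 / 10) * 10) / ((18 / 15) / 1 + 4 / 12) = 139500 / 23 - 1004400 * sqrt(6) / 161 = -9215.95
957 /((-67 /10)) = -9570 /67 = -142.84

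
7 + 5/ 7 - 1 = 47/ 7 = 6.71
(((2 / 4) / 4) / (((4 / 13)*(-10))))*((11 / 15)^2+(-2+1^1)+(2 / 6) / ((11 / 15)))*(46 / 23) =247 / 396000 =0.00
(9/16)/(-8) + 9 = 1143/128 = 8.93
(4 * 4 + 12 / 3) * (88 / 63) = 1760 / 63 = 27.94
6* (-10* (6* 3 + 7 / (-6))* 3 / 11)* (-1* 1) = 3030 / 11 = 275.45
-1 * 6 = -6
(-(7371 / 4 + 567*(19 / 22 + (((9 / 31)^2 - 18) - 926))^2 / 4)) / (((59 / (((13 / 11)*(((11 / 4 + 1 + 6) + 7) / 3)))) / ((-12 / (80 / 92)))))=4515427633316585312691 / 23207417794880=194568291.62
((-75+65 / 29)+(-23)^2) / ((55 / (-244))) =-3228364 / 1595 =-2024.05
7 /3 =2.33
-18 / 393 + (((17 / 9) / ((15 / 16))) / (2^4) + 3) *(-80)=-884674 / 3537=-250.12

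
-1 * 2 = -2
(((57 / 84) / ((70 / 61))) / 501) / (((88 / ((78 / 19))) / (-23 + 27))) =793 / 3600520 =0.00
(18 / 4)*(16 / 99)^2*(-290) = -37120 / 1089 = -34.09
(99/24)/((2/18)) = 297/8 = 37.12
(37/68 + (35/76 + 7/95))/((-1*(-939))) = 1161/1010990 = 0.00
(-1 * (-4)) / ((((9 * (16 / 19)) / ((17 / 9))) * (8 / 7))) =2261 / 2592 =0.87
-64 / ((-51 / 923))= 59072 / 51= 1158.27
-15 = -15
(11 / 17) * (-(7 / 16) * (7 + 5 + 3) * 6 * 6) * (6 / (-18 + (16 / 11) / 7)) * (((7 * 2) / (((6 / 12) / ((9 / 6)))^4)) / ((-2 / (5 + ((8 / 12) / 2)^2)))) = -695880801 / 4658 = -149394.76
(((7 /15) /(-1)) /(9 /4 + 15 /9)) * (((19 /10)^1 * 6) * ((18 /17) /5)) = -28728 /99875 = -0.29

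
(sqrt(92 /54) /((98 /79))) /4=79 * sqrt(138) /3528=0.26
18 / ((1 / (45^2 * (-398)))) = -14507100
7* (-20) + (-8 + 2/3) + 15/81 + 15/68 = -269759/1836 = -146.93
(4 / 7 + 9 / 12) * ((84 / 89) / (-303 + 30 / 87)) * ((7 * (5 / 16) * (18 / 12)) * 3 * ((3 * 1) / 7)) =-434565 / 24996896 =-0.02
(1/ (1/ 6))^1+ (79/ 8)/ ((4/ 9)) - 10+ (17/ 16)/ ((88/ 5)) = 25737/ 1408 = 18.28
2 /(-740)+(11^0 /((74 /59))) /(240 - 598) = -653 /132460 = -0.00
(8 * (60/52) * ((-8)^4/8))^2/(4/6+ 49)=11324620800/25181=449728.80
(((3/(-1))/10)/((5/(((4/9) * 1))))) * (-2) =4/75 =0.05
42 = 42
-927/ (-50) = 927/ 50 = 18.54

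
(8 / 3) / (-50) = -4 / 75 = -0.05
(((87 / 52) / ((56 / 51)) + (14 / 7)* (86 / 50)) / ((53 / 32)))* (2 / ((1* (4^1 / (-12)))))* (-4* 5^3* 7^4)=14873454120 / 689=21587016.14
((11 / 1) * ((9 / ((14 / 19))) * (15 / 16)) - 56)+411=107735 / 224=480.96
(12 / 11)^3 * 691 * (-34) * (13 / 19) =-527769216 / 25289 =-20869.52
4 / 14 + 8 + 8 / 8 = 65 / 7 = 9.29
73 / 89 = 0.82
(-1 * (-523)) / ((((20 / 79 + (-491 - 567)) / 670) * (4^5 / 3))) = -0.97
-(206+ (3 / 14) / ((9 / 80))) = -4366 / 21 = -207.90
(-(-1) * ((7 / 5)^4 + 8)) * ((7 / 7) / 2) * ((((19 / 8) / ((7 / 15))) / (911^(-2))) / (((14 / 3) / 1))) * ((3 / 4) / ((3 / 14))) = 1050323949891 / 56000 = 18755784.82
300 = 300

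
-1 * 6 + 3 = -3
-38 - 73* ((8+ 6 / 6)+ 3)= -914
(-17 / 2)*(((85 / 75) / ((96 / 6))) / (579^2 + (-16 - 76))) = -289 / 160871520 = -0.00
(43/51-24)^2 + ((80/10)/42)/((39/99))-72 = 109995943/236691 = 464.72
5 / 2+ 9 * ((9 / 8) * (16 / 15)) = 133 / 10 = 13.30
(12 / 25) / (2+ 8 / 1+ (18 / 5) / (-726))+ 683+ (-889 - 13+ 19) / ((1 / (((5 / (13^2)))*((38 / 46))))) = 77737893884 / 117523445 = 661.47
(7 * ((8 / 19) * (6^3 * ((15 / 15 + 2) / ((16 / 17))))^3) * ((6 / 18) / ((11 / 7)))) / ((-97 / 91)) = -3880771197849 / 20273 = -191425600.45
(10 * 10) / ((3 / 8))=800 / 3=266.67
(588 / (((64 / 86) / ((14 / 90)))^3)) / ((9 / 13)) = 17371563937 / 2239488000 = 7.76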